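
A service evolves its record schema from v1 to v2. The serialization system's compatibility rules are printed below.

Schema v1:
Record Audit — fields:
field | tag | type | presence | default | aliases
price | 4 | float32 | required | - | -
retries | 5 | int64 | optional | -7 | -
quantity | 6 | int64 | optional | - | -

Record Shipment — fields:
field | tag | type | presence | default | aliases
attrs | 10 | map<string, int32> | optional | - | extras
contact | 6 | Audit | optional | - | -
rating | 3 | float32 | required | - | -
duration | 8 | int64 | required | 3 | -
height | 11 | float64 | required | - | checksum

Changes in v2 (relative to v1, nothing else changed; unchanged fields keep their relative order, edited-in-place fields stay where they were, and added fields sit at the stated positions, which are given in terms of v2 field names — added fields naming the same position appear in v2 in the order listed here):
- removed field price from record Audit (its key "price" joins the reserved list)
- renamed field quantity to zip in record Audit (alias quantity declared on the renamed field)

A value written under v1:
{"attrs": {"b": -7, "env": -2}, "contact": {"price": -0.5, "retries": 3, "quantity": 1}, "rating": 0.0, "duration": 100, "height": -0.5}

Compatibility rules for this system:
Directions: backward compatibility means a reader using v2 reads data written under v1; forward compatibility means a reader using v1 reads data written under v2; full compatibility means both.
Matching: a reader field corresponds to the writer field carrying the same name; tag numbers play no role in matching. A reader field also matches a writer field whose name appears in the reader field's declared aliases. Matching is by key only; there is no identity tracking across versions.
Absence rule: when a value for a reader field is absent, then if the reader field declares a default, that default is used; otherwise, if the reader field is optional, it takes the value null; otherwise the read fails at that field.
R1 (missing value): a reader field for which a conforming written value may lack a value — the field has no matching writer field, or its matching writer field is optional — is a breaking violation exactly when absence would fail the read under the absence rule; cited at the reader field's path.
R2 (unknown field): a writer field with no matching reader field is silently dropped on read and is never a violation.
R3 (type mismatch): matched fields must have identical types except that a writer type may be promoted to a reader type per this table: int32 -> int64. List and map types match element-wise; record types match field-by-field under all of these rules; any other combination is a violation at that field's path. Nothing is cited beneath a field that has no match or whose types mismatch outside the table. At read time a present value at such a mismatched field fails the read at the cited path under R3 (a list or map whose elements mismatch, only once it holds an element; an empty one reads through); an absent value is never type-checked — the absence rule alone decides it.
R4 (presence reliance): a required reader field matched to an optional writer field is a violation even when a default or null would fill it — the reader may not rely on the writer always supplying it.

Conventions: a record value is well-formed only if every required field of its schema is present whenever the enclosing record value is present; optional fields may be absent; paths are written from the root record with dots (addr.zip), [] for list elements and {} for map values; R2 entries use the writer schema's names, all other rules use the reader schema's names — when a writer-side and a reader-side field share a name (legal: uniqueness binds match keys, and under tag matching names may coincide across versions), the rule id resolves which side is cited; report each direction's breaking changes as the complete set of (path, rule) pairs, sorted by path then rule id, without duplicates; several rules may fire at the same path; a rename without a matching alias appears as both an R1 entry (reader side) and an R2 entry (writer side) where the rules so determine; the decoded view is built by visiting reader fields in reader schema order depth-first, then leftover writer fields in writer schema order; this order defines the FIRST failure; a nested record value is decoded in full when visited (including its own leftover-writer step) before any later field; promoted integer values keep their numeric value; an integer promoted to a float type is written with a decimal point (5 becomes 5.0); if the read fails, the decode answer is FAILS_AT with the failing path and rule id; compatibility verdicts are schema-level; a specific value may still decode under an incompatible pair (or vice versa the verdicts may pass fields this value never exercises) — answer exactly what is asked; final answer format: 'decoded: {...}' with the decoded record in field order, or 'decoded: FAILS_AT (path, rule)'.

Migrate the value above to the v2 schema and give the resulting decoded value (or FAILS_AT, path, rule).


decoded: {"attrs": {"b": -7, "env": -2}, "contact": {"retries": 3, "zip": 1}, "rating": 0.0, "duration": 100, "height": -0.5}

each type pair in Shipment: writer, then reader
decoding the Shipment value with the v2 reader:
  attrs := {"b": -7, "env": -2}
  contact.retries := 3
  contact.zip := 1 (from writer quantity)
  writer contact.price: unmatched, discarded
  rating := 0.0
  duration := 100
  height := -0.5
  => decoded: {"attrs": {"b": -7, "env": -2}, "contact": {"retries": 3, "zip": 1}, "rating": 0.0, "duration": 100, "height": -0.5}


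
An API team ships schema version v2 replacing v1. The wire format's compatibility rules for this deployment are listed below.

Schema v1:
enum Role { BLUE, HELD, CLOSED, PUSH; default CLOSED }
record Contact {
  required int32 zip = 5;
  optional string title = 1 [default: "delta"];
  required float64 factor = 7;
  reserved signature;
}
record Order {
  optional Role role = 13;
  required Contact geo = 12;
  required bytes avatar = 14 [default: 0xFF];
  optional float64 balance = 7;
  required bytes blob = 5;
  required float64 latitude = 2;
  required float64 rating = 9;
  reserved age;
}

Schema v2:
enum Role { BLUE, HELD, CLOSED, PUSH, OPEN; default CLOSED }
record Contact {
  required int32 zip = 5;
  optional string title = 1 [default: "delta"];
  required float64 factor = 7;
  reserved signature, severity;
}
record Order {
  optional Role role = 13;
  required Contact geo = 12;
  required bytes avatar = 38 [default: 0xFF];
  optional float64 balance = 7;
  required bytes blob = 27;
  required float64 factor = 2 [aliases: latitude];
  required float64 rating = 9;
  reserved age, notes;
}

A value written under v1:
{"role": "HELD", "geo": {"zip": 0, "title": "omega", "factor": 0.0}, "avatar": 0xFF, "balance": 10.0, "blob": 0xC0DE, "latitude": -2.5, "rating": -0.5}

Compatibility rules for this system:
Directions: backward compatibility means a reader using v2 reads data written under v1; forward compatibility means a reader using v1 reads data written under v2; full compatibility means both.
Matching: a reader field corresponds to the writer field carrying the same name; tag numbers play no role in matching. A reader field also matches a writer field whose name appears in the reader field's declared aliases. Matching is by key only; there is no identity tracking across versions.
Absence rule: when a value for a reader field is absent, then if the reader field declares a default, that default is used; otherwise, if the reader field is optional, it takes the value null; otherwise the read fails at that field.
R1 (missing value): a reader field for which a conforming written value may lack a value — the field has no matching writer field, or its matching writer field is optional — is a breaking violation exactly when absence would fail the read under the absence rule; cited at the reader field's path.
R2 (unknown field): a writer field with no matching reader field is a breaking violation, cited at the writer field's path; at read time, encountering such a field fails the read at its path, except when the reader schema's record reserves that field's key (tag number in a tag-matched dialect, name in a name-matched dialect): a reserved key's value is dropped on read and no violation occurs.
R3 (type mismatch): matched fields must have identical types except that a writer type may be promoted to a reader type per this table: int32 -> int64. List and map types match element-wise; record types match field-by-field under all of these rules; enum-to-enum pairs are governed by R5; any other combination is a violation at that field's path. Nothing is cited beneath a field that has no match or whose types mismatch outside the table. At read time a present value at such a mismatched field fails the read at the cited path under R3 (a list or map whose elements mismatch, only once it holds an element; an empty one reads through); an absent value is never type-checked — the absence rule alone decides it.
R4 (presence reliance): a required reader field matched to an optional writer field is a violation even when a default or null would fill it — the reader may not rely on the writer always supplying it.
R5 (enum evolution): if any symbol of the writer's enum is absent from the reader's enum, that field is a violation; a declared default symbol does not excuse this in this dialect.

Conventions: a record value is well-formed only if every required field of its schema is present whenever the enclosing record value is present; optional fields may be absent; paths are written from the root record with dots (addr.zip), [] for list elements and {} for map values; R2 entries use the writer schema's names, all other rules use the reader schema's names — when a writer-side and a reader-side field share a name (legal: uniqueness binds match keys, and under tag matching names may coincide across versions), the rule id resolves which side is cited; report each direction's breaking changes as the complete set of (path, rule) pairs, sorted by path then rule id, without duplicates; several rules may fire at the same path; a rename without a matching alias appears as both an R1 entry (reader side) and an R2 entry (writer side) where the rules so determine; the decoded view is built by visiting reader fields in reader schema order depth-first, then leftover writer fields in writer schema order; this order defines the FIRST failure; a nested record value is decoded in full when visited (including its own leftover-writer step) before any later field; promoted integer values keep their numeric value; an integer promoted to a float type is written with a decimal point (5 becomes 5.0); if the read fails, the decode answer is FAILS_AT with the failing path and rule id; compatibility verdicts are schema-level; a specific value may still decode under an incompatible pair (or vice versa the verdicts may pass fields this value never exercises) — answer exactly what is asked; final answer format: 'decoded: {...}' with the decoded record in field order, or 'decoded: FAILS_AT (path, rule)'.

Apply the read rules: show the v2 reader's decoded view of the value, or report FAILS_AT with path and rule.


decoded: {"role": "HELD", "geo": {"zip": 0, "title": "omega", "factor": 0.0}, "avatar": 0xFF, "balance": 10.0, "blob": 0xC0DE, "factor": -2.5, "rating": -0.5}

arrows below run writer -> reader for Order
decode (reader v2):
  role := "HELD"
  geo.zip := 0
  geo.title := "omega"
  geo.factor := 0.0
  avatar := 0xFF
  balance := 10.0
  blob := 0xC0DE
  factor := -2.5 (from writer latitude)
  rating := -0.5
  => decoded: {"role": "HELD", "geo": {"zip": 0, "title": "omega", "factor": 0.0}, "avatar": 0xFF, "balance": 10.0, "blob": 0xC0DE, "factor": -2.5, "rating": -0.5}
the rest of the Order diff is inert for this question:
  enum Role (field role in record Order): symbol OPEN added -> shifts the Order verdicts, not this decode
  field blob in record Order: tag 5 changed to 27 -> triggers nothing under the printed rules; the Order answer is the same either way
  field avatar in record Order: tag 14 changed to 38 -> triggers nothing under the printed rules; the Order answer is the same either way


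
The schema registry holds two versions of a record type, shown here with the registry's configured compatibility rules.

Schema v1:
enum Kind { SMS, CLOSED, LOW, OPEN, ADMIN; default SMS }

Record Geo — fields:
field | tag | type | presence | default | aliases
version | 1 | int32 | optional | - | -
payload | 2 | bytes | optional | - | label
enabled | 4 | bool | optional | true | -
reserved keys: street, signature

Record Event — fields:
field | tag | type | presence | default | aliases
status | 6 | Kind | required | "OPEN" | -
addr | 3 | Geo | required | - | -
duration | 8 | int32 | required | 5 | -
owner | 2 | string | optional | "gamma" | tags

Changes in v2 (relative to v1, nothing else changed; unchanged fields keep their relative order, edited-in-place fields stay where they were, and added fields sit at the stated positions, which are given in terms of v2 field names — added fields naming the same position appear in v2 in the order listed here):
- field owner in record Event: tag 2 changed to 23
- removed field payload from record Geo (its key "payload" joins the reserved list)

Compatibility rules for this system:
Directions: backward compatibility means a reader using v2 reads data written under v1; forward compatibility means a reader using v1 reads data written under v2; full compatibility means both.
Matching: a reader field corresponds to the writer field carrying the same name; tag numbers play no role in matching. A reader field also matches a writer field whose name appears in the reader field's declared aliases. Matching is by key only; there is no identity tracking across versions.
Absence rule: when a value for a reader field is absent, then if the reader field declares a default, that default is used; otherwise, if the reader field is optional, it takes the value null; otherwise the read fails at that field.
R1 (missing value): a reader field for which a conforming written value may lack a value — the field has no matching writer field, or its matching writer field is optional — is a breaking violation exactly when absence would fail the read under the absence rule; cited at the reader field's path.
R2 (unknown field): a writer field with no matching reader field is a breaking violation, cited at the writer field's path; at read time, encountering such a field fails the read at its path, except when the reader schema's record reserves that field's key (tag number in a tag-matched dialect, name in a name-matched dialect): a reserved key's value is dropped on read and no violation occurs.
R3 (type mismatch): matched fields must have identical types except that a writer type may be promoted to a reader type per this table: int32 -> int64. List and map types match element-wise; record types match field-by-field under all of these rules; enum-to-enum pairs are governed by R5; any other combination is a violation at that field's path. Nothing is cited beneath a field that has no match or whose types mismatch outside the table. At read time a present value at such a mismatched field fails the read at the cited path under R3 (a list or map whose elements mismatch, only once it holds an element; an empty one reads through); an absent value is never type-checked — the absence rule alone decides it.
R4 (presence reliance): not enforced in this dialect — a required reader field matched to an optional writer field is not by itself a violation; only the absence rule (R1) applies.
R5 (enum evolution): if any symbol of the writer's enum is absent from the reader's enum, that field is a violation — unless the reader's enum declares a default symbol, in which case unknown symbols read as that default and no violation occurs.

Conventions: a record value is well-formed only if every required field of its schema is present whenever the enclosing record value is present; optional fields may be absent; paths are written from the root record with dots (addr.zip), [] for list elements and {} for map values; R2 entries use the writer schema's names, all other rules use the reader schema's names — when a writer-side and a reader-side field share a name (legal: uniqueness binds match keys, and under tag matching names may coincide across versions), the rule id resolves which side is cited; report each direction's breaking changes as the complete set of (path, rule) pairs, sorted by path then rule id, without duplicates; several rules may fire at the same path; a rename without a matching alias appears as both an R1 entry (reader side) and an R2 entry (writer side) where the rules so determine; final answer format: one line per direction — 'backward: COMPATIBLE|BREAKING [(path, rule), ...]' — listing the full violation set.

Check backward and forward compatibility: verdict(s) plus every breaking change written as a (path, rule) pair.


backward: COMPATIBLE []; forward: COMPATIBLE []

arrows below run writer -> reader for Event
backward on Event — v2 reading data written by v1:
  status <- status (Kind -> Kind, writer required)
  addr <- addr (Geo -> Geo, writer required)
  duration <- duration (int32 -> int32, writer required)
  owner <- owner (string -> string, writer optional)
  addr.version <- addr.version (int32 -> int32, writer optional)
  addr.enabled <- addr.enabled (bool -> bool, writer optional)
  addr.payload (writer side), unknown to reader
  => backward: COMPATIBLE
forward on Event — v1 reading data written by v2:
  status <- status (Kind -> Kind, writer required)
  addr <- addr (Geo -> Geo, writer required)
  duration <- duration (int32 -> int32, writer required)
  owner <- owner (string -> string, writer optional)
  addr.version <- addr.version (int32 -> int32, writer optional)
  addr.payload has no writer counterpart
  addr.enabled <- addr.enabled (bool -> bool, writer optional)
  => forward: COMPATIBLE


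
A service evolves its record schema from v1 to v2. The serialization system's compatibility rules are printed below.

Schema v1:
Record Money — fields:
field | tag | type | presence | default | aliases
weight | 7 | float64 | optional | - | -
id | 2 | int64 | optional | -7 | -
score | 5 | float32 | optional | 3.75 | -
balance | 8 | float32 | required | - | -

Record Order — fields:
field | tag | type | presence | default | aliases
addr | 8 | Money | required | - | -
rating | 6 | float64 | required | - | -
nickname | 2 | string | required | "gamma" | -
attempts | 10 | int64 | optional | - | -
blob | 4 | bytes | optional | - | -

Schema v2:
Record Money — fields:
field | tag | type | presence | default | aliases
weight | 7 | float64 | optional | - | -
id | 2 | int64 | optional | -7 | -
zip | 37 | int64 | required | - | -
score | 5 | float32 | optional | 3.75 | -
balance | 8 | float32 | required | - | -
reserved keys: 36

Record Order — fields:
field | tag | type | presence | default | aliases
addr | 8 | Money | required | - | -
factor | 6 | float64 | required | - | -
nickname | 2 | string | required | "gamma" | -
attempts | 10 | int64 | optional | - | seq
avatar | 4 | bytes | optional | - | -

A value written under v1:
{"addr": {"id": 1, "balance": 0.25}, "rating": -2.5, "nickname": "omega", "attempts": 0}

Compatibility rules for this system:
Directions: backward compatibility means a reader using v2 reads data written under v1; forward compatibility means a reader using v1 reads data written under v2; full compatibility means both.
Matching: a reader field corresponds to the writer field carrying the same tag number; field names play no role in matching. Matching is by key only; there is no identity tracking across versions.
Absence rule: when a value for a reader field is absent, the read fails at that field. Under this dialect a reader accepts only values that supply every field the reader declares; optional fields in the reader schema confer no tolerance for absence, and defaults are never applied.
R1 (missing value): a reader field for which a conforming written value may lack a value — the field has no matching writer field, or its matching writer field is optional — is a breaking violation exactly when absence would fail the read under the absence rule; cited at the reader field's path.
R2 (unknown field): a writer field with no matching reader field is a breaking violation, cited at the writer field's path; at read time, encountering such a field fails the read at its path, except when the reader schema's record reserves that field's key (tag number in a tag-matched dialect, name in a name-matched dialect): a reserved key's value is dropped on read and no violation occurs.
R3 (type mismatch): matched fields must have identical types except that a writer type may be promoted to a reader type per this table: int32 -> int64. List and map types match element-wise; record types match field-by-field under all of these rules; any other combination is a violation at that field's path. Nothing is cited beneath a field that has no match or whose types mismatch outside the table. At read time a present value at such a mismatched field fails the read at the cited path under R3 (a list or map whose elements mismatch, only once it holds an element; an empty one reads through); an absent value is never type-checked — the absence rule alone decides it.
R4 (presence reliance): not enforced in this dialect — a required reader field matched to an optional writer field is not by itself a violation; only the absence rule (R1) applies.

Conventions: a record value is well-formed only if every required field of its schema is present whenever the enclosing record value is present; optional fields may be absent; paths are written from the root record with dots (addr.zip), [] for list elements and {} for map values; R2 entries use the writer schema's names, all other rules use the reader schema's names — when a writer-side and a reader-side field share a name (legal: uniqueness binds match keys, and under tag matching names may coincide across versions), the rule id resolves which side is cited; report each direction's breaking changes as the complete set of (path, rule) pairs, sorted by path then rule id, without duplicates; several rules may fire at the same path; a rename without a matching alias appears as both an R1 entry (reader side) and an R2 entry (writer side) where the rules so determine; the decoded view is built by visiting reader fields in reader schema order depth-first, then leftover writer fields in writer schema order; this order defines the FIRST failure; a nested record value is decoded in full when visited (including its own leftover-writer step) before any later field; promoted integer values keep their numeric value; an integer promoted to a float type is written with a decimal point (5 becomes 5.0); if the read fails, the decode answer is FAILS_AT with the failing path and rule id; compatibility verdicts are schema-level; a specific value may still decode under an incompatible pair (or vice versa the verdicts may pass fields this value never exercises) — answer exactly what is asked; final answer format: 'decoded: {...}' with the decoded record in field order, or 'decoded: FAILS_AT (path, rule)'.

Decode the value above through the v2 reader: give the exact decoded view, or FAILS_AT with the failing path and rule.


arrows below run writer -> reader for Order
decode walk for Order under reader schema v2:
  read fails at addr.weight under R1 (no fill)
  => FAILS_AT (addr.weight, R1)
the rest of the Order diff is inert for this question:
  renamed field rating to factor in record Order -> inert under this dialect — no rule fires on Order and the result does not move
  renamed field blob to avatar in record Order -> shifts the Order verdicts, not this decode
  added field zip to record Money: required int64, tag 37 (in v2 it sits immediately before score) -> shifts the Order verdicts, not this decode

decoded: FAILS_AT (addr.weight, R1)


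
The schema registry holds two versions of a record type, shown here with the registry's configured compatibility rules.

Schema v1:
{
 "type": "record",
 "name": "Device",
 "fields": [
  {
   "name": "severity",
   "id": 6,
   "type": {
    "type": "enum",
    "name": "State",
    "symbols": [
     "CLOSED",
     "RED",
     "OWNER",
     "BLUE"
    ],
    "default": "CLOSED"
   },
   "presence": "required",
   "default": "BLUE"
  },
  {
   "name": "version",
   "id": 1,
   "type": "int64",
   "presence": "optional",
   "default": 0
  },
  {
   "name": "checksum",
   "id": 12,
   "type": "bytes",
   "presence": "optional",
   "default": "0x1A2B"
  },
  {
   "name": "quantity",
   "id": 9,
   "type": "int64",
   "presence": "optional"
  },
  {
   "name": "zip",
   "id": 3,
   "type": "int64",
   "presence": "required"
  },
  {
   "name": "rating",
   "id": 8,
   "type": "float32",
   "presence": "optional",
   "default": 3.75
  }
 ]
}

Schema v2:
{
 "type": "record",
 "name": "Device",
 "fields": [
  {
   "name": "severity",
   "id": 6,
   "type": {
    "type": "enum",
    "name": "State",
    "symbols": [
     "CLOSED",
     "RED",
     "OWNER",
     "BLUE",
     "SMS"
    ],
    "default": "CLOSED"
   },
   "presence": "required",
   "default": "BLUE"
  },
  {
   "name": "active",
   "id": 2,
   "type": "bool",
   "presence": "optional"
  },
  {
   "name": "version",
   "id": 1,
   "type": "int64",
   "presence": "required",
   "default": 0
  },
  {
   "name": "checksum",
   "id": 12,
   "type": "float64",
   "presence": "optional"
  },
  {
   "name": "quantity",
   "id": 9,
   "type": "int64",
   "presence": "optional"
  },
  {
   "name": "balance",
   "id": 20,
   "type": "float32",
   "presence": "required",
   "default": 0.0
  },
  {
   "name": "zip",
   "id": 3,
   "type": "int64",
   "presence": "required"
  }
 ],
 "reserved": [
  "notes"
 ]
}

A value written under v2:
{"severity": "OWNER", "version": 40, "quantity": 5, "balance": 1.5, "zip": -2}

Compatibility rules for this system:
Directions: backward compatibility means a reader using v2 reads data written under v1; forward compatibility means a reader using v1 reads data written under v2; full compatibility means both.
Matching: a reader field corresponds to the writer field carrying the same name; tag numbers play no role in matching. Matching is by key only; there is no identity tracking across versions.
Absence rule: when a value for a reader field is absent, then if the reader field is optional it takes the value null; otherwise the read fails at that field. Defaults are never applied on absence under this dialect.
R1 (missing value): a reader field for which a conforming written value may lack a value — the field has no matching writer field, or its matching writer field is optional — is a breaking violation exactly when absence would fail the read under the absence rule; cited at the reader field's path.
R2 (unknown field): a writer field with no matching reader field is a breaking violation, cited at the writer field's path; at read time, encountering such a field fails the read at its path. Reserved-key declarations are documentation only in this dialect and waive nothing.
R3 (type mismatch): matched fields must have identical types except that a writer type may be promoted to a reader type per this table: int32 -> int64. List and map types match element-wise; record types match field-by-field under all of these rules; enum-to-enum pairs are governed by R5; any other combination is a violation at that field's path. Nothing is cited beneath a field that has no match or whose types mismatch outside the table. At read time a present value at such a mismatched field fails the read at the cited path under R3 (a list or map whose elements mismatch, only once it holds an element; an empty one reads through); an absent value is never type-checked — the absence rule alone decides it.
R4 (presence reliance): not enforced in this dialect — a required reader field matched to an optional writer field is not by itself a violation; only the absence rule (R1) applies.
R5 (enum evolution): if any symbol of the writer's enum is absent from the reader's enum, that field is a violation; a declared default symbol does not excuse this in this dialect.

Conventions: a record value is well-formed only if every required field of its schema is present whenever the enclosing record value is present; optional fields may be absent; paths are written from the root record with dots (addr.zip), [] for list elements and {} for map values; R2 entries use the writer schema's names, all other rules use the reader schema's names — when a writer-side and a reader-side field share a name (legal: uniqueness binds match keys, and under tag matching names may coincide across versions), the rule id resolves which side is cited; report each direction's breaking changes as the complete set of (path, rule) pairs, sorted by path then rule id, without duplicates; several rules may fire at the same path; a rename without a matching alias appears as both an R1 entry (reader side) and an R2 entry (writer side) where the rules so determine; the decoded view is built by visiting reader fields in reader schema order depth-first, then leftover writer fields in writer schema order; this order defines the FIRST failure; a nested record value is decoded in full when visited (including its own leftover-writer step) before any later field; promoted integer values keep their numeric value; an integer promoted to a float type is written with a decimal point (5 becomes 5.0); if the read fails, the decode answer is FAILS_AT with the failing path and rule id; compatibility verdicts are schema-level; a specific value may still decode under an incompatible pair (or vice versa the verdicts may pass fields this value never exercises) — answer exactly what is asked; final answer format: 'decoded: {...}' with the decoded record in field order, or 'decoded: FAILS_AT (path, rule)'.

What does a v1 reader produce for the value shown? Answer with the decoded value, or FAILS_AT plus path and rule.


decoded: FAILS_AT (balance, R2)

each type pair in Device: writer, then reader
decode (reader v1):
  severity := "OWNER"
  version := 40
  checksum := null (not supplied -> null)
  quantity := 5
  zip := -2
  rating := null (not supplied -> null)
  read fails at balance under R2 (unknown field)
  => FAILS_AT (balance, R2)
remaining Device differences; none change what is asked:
  field version in record Device: optional changed to required -> affects the rule determinations only; this particular Device value decodes identically
  removed field rating from record Device -> affects the rule determinations only; this particular Device value decodes identically
  enum State (field severity in record Device): symbol SMS added -> affects the rule determinations only; this particular Device value decodes identically
  field checksum in record Device: type bytes changed to float64 (its default is dropped) -> affects the rule determinations only; this particular Device value decodes identically
  added field active to record Device: optional bool, tag 2 (in v2 it sits immediately before version) -> affects the rule determinations only; this particular Device value decodes identically


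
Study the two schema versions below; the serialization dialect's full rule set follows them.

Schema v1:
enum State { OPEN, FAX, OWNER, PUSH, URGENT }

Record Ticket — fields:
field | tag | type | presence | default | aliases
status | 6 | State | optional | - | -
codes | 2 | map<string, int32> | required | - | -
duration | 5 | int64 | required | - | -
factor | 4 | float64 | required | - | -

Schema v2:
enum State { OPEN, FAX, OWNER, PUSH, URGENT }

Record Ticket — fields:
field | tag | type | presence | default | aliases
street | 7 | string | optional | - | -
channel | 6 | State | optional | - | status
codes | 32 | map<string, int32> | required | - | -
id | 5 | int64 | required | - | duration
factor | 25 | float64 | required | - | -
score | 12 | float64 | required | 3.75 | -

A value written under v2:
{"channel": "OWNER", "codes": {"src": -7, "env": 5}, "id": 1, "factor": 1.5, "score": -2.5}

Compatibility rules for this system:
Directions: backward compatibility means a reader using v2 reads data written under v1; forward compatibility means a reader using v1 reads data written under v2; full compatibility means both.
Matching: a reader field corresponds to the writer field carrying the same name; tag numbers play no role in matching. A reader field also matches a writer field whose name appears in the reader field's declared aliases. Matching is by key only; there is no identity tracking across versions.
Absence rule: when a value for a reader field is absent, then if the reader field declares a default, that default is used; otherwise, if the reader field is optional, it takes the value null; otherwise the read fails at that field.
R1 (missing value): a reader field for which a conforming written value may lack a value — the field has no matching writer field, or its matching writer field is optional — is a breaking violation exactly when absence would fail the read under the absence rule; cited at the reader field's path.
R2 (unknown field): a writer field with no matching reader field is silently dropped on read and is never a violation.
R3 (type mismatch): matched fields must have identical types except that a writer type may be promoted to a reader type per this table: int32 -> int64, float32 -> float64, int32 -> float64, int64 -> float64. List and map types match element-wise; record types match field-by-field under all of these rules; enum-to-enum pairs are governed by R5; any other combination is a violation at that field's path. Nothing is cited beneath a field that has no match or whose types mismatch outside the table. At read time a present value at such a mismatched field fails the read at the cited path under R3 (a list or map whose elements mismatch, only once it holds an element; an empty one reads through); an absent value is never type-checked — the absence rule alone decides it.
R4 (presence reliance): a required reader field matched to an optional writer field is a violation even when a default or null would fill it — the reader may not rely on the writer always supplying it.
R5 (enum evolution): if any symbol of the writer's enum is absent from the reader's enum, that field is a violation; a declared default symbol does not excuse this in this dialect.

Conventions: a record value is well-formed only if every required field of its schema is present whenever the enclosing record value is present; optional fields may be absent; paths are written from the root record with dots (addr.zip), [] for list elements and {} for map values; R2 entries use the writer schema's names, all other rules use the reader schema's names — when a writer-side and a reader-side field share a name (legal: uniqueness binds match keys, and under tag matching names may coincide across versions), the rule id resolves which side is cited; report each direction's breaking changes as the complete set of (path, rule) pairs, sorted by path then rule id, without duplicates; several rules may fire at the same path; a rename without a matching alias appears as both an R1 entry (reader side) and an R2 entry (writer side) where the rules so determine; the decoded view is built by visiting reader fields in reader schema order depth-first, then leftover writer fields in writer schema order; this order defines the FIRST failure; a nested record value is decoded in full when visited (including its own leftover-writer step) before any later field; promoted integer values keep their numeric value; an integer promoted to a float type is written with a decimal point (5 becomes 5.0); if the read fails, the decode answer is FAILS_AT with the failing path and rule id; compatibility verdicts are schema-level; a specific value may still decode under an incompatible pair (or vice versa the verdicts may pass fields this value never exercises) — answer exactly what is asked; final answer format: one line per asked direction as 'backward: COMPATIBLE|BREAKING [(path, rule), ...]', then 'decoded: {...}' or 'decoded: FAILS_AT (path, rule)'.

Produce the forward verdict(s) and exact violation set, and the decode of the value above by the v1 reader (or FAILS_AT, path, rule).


each type pair in Ticket: writer, then reader
forward for Ticket (reader v1, writer v2):
  no writer field matches reader status
  codes: map<string, int32> -> map<string, int32>, writer required; from codes
  no writer field matches reader duration
  factor: float64 -> float64, writer required; from factor
  street (writer side), unknown to reader
  channel (writer side), unknown to reader
  id (writer side), unknown to reader
  score (writer side), unknown to reader
  rule R1 violated at duration
  => 1 violation(s): forward is BREAKING for Ticket
decoding the Ticket value with the v1 reader:
  status := null (not supplied -> null)
  codes := {"src": -7, "env": 5}
  read fails at duration under R1 (no fill)
  => FAILS_AT (duration, R1)
ruling out the remaining Ticket differences:
  renamed field status to channel in record Ticket (alias status declared on the renamed field) -> triggers nothing under Ticket's printed rules — same verdict
  added field score to record Ticket: required float64, tag 12, default 3.75 (in v2 it sits last) -> triggers nothing under Ticket's printed rules — same verdict
  field factor in record Ticket: tag 4 changed to 25 -> triggers nothing under Ticket's printed rules — same verdict
  field codes in record Ticket: tag 2 changed to 32 -> triggers nothing under Ticket's printed rules — same verdict
  added field street to record Ticket: optional string, tag 7 (in v2 it sits immediately before channel) -> triggers nothing under Ticket's printed rules — same verdict

forward: BREAKING [(duration, R1)]; decoded: FAILS_AT (duration, R1)


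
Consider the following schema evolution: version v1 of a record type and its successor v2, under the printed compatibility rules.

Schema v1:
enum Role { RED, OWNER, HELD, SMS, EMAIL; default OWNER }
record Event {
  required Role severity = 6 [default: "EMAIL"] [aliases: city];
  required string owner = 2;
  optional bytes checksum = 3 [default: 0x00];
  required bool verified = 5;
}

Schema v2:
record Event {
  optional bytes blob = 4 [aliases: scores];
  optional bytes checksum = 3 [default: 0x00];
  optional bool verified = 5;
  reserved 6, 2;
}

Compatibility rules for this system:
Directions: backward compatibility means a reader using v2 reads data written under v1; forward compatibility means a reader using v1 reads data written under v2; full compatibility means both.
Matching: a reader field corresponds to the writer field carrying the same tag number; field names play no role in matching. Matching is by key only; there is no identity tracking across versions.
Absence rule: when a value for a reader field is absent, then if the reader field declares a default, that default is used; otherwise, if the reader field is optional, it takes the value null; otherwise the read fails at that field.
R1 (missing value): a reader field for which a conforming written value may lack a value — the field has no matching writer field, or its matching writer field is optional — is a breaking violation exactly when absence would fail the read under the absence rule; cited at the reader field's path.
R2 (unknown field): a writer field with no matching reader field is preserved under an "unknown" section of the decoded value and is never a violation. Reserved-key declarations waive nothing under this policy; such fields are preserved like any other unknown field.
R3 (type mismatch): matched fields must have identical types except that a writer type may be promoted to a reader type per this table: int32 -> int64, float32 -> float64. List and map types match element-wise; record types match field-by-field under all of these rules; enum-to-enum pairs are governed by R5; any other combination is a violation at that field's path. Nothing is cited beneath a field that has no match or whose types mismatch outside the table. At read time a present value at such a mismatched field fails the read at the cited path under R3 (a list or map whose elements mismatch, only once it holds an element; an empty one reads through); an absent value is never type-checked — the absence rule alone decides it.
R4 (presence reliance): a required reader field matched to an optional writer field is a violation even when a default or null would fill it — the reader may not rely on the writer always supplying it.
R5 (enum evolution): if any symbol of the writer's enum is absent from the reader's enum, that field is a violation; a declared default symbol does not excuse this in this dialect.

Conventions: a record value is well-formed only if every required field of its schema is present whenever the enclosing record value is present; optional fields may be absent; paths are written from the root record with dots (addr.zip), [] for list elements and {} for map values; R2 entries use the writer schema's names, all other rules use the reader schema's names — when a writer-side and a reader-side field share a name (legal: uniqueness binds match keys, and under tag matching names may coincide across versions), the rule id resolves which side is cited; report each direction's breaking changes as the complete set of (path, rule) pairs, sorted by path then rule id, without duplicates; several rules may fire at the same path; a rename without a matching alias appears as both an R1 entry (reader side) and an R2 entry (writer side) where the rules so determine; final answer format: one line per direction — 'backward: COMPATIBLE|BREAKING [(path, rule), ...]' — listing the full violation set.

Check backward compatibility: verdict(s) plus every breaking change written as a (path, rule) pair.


backward: COMPATIBLE []

in Event below, arrows point writer -> reader
backward pass over Event, reader schema v2, writer schema v1:
  no writer field matches reader blob
  writer optional, bytes -> bytes: reader checksum maps from writer checksum
  writer required, bool -> bool: reader verified maps from writer verified
  severity (writer side), unknown to reader
  owner (writer side), unknown to reader
  nothing fires on Event: backward is COMPATIBLE
diffs on Event not affecting the asked answer:
  added field blob to record Event: optional bytes, tag 4 (in v2 it sits immediately before checksum) -> triggers nothing under Event's printed rules — same verdict
  removed field severity from record Event (its key 6 joins the reserved list) -> triggers nothing under Event's printed rules — same verdict
  field verified in record Event: required changed to optional -> fires only in the forward direction of Event, which is not asked here
  removed field owner from record Event (its key 2 joins the reserved list) -> fires only in the forward direction of Event, which is not asked here
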